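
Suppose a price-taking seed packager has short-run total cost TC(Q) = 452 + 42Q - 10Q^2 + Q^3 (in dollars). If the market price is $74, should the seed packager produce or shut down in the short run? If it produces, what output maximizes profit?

Produce at Q = 8

Strip out fixed cost: VC = 42Q - 10Q^2 + Q^3. Then AVC = 42 - 10Q + Q^2 and MC = 42 - 20Q + 3Q^2.
AVC is minimized where dAVC/dQ = -10 + 2Q = 0, at Q = 5; min AVC = 42 - 10·5 + 5^2 = $17.
P = $74 exceeds min AVC = $17, so the firm stays open.
Solving P = MC: -32 - 20Q + 3Q^2 = 0 ⇒ Q = -4/3 or 8. On the upward-sloping branch, Q* = 8.
Check: AVC at Q = 8 is $26 ≤ P, so revenue covers variable cost.
Profit = P·Q − TC = 74·8 − 660 = -$68, a loss, but smaller than the $452 fixed cost the firm would lose by shutting down.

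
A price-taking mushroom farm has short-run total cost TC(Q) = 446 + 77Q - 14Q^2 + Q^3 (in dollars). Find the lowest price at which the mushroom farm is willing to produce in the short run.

Short-run supply begins at min AVC. From VC = 77Q - 14Q^2 + Q^3, AVC = 77 - 14Q + Q^2.
dAVC/dQ = -14 + 2Q = 0 gives Q = 7. min AVC = 77 - 14·7 + 7^2 = 28.
For P < $28 the firm produces nothing.

$28 per unit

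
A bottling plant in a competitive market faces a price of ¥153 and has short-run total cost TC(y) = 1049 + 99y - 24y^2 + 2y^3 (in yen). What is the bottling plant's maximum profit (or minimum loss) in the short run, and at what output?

Profit = -¥77 at y = 9

AVC = 99 - 24y + 2y^2 has its minimum ¥27 at y = 6; price ¥153 clears that bar, so the firm operates.
With MC = 99 - 48y + 6y^2, P = MC on the upward-sloping part at y* = 9.
TR = 153·9 = 1377. TC = 1049 + 405 = 1454. Profit = 1377 − 1454 = -¥77.
That loss of ¥77 beats the ¥1049 the firm would lose by shutting down; producing recovers ¥972 of fixed cost.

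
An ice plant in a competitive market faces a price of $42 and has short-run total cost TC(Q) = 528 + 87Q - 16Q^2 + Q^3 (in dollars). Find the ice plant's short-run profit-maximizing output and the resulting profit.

Profit = -$366 at Q = 9

AVC = 87 - 16Q + Q^2; min AVC = $23 at Q = 8. Since P = $42 ≥ min AVC, the firm produces.
With MC = 87 - 32Q + 3Q^2, P = MC on the upward-sloping part at Q* = 9.
TR = 42·9 = 378. TC = 528 + 216 = 744. Profit = 378 − 744 = -$366.
That loss of $366 beats the $528 the firm would lose by shutting down; producing recovers $162 of fixed cost.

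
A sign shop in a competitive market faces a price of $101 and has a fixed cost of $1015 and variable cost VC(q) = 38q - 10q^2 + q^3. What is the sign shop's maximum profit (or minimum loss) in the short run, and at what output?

Profit = -$367 at q = 9

AVC = 38 - 10q + q^2; min AVC = $13 at q = 5. Since P = $101 ≥ min AVC, the firm produces.
MC = 38 - 20q + 3q^2. Setting P = MC and taking the root on the rising branch gives q* = 9.
TR = 101·9 = 909. TC = 1015 + 261 = 1276. Profit = 909 − 1276 = -$367.
By producing, the firm covers all variable cost plus $648 of fixed cost; shutting down would lose the full $1015.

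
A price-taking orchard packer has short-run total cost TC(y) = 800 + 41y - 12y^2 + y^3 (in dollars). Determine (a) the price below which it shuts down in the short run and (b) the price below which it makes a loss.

Shutdown price = $5; break-even price = $101

AVC = 41 - 12y + y^2; minimized at y = 6, giving min AVC = $5. That is the shutdown price.
ATC = 800/y + 41 - 12y + y^2. Setting dATC/dy = −800/y^2 − 12 + 2y = 0 gives y = 10 (since 2·10^3 − 12·10^2 = 800).
min ATC = 800/10 + 41 − 12·10 + 10^2 = $101. That is the break-even price.
For $5 ≤ P < $101 the firm produces at a loss; below $5 it shuts down.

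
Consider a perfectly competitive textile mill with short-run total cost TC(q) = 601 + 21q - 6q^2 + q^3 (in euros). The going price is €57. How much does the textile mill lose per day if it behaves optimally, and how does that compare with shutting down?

AVC = 21 - 6q + q^2 has its minimum €12 at q = 3; price €57 clears that bar, so the firm operates.
With MC = 21 - 12q + 3q^2, P = MC on the upward-sloping part at q* = 6.
TR = 57·6 = 342. TC = 601 + 126 = 727. Profit = 342 − 727 = -€385.
That loss of €385 beats the €601 the firm would lose by shutting down; producing recovers €216 of fixed cost.

Profit = -€385 at q = 6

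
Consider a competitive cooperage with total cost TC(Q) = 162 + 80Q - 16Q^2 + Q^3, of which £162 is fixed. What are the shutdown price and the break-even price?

Shutdown price = £16; break-even price = £35

Shutdown price = min AVC. AVC = 80 - 16Q + Q^2, with vertex at Q = 8 and minimum £16.
ATC = 162/Q + 80 - 16Q + Q^2. Setting dATC/dQ = −162/Q^2 − 16 + 2Q = 0 gives Q = 9 (since 2·9^3 − 16·9^2 = 162).
min ATC = 162/9 + 80 − 16·9 + 9^2 = £35. That is the break-even price.
Between these two prices the firm operates at a loss; above £35 it earns a profit.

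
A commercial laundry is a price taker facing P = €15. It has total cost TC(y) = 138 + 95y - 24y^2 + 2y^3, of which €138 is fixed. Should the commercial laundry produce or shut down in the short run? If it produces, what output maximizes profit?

Strip out fixed cost: VC = 95y - 24y^2 + 2y^3. Then AVC = 95 - 24y + 2y^2 and MC = 95 - 48y + 6y^2.
AVC is minimized where dAVC/dy = -24 + 4y = 0, at y = 6; min AVC = 95 - 24·6 + 2·6^2 = €23.
Since P = €15 < min AVC = €23, price fails to cover variable cost at any output.
Best response: produce nothing and absorb the €138 fixed cost.

Shut down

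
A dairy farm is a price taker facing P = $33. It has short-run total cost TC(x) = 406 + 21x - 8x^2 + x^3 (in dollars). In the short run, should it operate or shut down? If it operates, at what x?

Produce at x = 6

Variable cost is VC = 21x - 8x^2 + x^3, so AVC = VC/x = 21 - 8x + x^2 and MC = dTC/dx = 21 - 16x + 3x^2.
AVC hits its minimum where MC = AVC, at x = 4, giving min AVC = 21 - 8·4 + 4^2 = $5.
Because $33 ≥ $5, revenue can cover variable cost; the firm operates.
P = MC gives -12 - 16x + 3x^2 = 0, with roots -2/3 and 6. Take the larger (rising MC): x* = 6.
Check: AVC at x = 6 is $9 ≤ P, so revenue covers variable cost.
Profit = P·x − TC = 33·6 − 460 = -$262, a loss, but smaller than the $406 fixed cost the firm would lose by shutting down.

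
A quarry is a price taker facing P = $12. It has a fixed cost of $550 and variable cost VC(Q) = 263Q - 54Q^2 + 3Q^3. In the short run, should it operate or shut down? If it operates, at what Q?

Shut down

Variable cost is VC = 263Q - 54Q^2 + 3Q^3, so AVC = VC/Q = 263 - 54Q + 3Q^2 and MC = dTC/dQ = 263 - 108Q + 9Q^2.
The AVC parabola has its vertex at Q = 54/6 = 9, where AVC = 263 - 54·9 + 3·9^2 = $20.
With P < min AVC ($12 < $20), every unit sold adds to the loss.
Best response: produce nothing and absorb the $550 fixed cost.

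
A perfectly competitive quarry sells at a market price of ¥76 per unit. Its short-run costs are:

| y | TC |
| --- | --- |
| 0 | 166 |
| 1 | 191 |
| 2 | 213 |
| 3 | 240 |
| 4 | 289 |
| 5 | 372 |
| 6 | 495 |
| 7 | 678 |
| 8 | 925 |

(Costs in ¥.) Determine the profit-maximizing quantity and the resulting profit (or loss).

Compute π = P·y − TC at each output: y=0: -166; y=1: -115; y=2: -61; y=3: -12; y=4: 15; y=5: 8; y=6: -39; y=7: -146; y=8: -317.
Profit is maximized at y = 4. AVC there is 123/4 = ¥30.75 ≤ P, so producing beats shutting down (which would give -¥166).

y = 4; profit = ¥15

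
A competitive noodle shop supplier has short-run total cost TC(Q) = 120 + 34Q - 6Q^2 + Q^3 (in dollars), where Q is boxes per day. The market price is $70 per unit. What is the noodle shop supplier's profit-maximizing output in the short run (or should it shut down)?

Produce at Q = 6

Strip out fixed cost: VC = 34Q - 6Q^2 + Q^3. Then AVC = 34 - 6Q + Q^2 and MC = 34 - 12Q + 3Q^2.
AVC is minimized where dAVC/dQ = -6 + 2Q = 0, at Q = 3; min AVC = 34 - 6·3 + 3^2 = $25.
Because $70 ≥ $25, revenue can cover variable cost; the firm operates.
P = MC gives -36 - 12Q + 3Q^2 = 0, with roots -2 and 6. Take the larger (rising MC): Q* = 6.
Check: AVC at Q = 6 is $34 ≤ P, so revenue covers variable cost.
Profit = P·Q − TC = 70·6 − 324 = $96.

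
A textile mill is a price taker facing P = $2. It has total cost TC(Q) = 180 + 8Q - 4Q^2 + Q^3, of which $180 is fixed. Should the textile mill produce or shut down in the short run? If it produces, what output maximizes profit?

Variable cost is VC = 8Q - 4Q^2 + Q^3, so AVC = VC/Q = 8 - 4Q + Q^2 and MC = dTC/dQ = 8 - 8Q + 3Q^2.
AVC is minimized where dAVC/dQ = -4 + 2Q = 0, at Q = 2; min AVC = 8 - 4·2 + 2^2 = $4.
With P < min AVC ($2 < $4), every unit sold adds to the loss.
The firm minimizes its loss by shutting down and losing only its fixed cost of $180.

Shut down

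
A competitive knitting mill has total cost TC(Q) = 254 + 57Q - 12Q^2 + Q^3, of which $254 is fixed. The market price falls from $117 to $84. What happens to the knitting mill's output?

MC = 57 - 24Q + 3Q^2; the shutdown threshold is min AVC = $21 (at Q = 6).
At P = $117 ≥ min AVC, set P = MC on the rising branch: Q = 10.
At P = $84 ≥ min AVC, set P = MC: Q = 9. The firm stays open but cuts output.

Output falls from 10 to 9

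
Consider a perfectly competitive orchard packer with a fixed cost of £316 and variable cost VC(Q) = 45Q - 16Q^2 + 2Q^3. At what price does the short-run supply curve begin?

£13 per unit

Short-run supply begins at min AVC. From VC = 45Q - 16Q^2 + 2Q^3, AVC = 45 - 16Q + 2Q^2.
At the minimum of AVC, MC = AVC. MC = 45 - 32Q + 6Q^2; setting MC = AVC gives 4Q^2 - 16Q = 0, so Q = 4. min AVC = 13.
For P < £13 the firm produces nothing.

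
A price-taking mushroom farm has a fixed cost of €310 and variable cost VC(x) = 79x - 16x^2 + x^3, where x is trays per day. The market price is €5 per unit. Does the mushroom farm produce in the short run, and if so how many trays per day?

Shut down

Strip out fixed cost: VC = 79x - 16x^2 + x^3. Then AVC = 79 - 16x + x^2 and MC = 79 - 32x + 3x^2.
AVC hits its minimum where MC = AVC, at x = 8, giving min AVC = 79 - 16·8 + 8^2 = €15.
Since P = €5 < min AVC = €15, price fails to cover variable cost at any output.
Shutting down limits the loss to fixed cost, €310.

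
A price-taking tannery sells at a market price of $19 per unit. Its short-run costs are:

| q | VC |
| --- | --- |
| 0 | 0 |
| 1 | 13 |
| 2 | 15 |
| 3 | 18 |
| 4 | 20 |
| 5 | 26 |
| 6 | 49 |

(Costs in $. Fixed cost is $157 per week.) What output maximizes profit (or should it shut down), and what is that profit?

Tabulate TR − TC: q=0: -157; q=1: -151; q=2: -134; q=3: -118; q=4: -101; q=5: -88; q=6: -92.
Profit is maximized at q = 5. AVC there is 26/5 = $5.20 ≤ P, so producing beats shutting down (which would give -$157).

q = 5; profit = -$88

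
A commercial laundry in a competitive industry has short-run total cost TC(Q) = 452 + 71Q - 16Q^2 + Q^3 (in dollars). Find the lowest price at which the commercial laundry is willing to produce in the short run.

The firm shuts down when price falls below the minimum of average variable cost. AVC = VC/Q = 71 - 16Q + Q^2.
dAVC/dQ = -16 + 2Q = 0 gives Q = 8. min AVC = 71 - 16·8 + 8^2 = 7.
The firm shuts down for any P below $7.

$7 per unit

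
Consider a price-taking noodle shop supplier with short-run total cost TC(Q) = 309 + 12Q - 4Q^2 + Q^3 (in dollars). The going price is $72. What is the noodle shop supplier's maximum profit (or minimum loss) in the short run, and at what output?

AVC = 12 - 4Q + Q^2; min AVC = $8 at Q = 2. Since P = $72 ≥ min AVC, the firm produces.
With MC = 12 - 8Q + 3Q^2, P = MC on the upward-sloping part at Q* = 6.
TR = 72·6 = 432. TC = 309 + 144 = 453. Profit = 432 − 453 = -$21.
Shutting down would mean losing the fixed cost of $309, so operating at a loss of $21 is better by $288.

Profit = -$21 at Q = 6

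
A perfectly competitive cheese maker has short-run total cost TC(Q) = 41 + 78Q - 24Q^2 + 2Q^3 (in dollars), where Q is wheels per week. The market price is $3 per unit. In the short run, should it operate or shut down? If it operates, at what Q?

Shut down

Strip out fixed cost: VC = 78Q - 24Q^2 + 2Q^3. Then AVC = 78 - 24Q + 2Q^2 and MC = 78 - 48Q + 6Q^2.
AVC is minimized where dAVC/dQ = -24 + 4Q = 0, at Q = 6; min AVC = 78 - 24·6 + 2·6^2 = $6.
With P < min AVC ($3 < $6), every unit sold adds to the loss.
Shutting down limits the loss to fixed cost, $41.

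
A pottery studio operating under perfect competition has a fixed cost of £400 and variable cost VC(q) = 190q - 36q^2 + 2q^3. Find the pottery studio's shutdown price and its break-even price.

Shutdown price = £28; break-even price = £70

AVC = 190 - 36q + 2q^2; minimized at q = 9, giving min AVC = £28. That is the shutdown price.
ATC = 400/q + 190 - 36q + 2q^2. Setting dATC/dq = −400/q^2 − 36 + 4q = 0 gives q = 10 (since 4·10^3 − 36·10^2 = 400).
min ATC = 400/10 + 190 − 36·10 + 2·10^2 = £70. That is the break-even price.
For £28 ≤ P < £70 the firm produces at a loss; below £28 it shuts down.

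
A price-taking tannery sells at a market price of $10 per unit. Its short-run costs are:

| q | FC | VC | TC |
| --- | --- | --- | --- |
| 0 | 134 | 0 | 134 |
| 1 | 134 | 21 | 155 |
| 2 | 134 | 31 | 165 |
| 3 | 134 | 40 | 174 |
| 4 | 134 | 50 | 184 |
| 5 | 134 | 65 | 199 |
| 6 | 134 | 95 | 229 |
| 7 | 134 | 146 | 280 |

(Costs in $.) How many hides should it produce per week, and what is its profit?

q = 0 (shut down); profit = -$134

Profit at each row (π = 10q − TC): q=0: -134; q=1: -145; q=2: -145; q=3: -144; q=4: -144; q=5: -149; q=6: -169; q=7: -210.
Profit is highest at q = 0. Equivalently, the lowest AVC in the table is 50/4 ≈ $12.50 at q = 4, and P = $10 falls below it — price never covers variable cost, so the firm shuts down and loses only its fixed cost.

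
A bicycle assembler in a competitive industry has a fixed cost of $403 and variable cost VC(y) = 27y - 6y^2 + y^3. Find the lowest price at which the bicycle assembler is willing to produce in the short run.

The shutdown price is the minimum of AVC. VC = 27y - 6y^2 + y^3, so AVC = 27 - 6y + y^2.
dAVC/dy = -6 + 2y = 0 gives y = 3. min AVC = 27 - 6·3 + 3^2 = 18.
The firm shuts down for any P below $18.

$18 per unit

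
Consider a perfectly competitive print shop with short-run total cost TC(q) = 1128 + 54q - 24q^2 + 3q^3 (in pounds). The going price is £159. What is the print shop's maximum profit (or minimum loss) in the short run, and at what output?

AVC = 54 - 24q + 3q^2 has its minimum £6 at q = 4; price £159 clears that bar, so the firm operates.
MC = 54 - 48q + 9q^2. Setting P = MC and taking the root on the rising branch gives q* = 7.
TR = 159·7 = 1113. TC = 1128 + 231 = 1359. Profit = 1113 − 1359 = -£246.
That loss of £246 beats the £1128 the firm would lose by shutting down; producing recovers £882 of fixed cost.

Profit = -£246 at q = 7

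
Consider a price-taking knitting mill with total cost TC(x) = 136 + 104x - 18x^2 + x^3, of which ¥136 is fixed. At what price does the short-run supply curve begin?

The firm shuts down when price falls below the minimum of average variable cost. AVC = VC/x = 104 - 18x + x^2.
At the minimum of AVC, MC = AVC. MC = 104 - 36x + 3x^2; setting MC = AVC gives 2x^2 - 18x = 0, so x = 9. min AVC = 23.
The firm shuts down for any P below ¥23.

¥23 per unit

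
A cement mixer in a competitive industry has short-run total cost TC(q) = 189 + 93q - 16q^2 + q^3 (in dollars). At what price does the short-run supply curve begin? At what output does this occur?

The firm shuts down when price falls below the minimum of average variable cost. AVC = VC/q = 93 - 16q + q^2.
At the minimum of AVC, MC = AVC. MC = 93 - 32q + 3q^2; setting MC = AVC gives 2q^2 - 16q = 0, so q = 8. min AVC = 29.
For P < $29 the firm produces nothing.

$29 per unit, at q = 8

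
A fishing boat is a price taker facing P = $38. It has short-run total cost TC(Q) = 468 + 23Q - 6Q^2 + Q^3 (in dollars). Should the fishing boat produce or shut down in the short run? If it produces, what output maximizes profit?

Variable cost is VC = 23Q - 6Q^2 + Q^3, so AVC = VC/Q = 23 - 6Q + Q^2 and MC = dTC/dQ = 23 - 12Q + 3Q^2.
AVC is minimized where dAVC/dQ = -6 + 2Q = 0, at Q = 3; min AVC = 23 - 6·3 + 3^2 = $14.
Because $38 ≥ $14, revenue can cover variable cost; the firm operates.
Set P = MC: 38 = 23 - 12Q + 3Q^2 → -15 - 12Q + 3Q^2 = 0. The roots are Q = -1 and Q = 5; the profit-maximizing output is on the rising part of MC, so Q* = 5.
Check: AVC at Q = 5 is $18 ≤ P, so revenue covers variable cost.
Profit = P·Q − TC = 38·5 − 558 = -$368, a loss, but smaller than the $468 fixed cost the firm would lose by shutting down.

Produce at Q = 5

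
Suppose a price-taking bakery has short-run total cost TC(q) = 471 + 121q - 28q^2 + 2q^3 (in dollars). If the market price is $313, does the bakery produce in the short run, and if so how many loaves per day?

From TC, MC = TC'(q) = 121 - 56q + 6q^2 and AVC = VC/q = 121 - 28q + 2q^2.
The AVC parabola has its vertex at q = 28/4 = 7, where AVC = 121 - 28·7 + 2·7^2 = $23.
P = $313 exceeds min AVC = $23, so the firm stays open.
P = MC gives -192 - 56q + 6q^2 = 0, with roots -8/3 and 12. Take the larger (rising MC): q* = 12.
Check: AVC at q = 12 is $73 ≤ P, so revenue covers variable cost.
Profit = P·q − TC = 313·12 − 1347 = $2409.

Produce at q = 12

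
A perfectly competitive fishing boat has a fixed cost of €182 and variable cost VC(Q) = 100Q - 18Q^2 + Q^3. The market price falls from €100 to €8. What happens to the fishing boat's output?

AVC = 100 - 18Q + Q^2, minimized at Q = 9 where min AVC = €19. MC = 100 - 36Q + 3Q^2.
With P = €100 above the shutdown price, P = MC gives Q = 12.
At P = €8 < min AVC = €19, price no longer covers variable cost at any output, so the firm shuts down: Q = 0.

Output falls from 12 to 0 (the firm shuts down)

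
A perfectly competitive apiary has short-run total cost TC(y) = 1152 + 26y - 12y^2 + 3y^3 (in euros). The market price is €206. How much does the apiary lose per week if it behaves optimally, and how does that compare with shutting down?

Profit = -€288 at y = 6

AVC = 26 - 12y + 3y^2 has its minimum €14 at y = 2; price €206 clears that bar, so the firm operates.
With MC = 26 - 24y + 9y^2, P = MC on the upward-sloping part at y* = 6.
TR = 206·6 = 1236. TC = 1152 + 372 = 1524. Profit = 1236 − 1524 = -€288.
Shutting down would mean losing the fixed cost of €1152, so operating at a loss of €288 is better by €864.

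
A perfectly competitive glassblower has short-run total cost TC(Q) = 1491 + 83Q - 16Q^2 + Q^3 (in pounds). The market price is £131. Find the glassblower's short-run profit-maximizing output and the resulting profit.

AVC = 83 - 16Q + Q^2; min AVC = £19 at Q = 8. Since P = £131 ≥ min AVC, the firm produces.
With MC = 83 - 32Q + 3Q^2, P = MC on the upward-sloping part at Q* = 12.
TR = 131·12 = 1572. TC = 1491 + 420 = 1911. Profit = 1572 − 1911 = -£339.
By producing, the firm covers all variable cost plus £1152 of fixed cost; shutting down would lose the full £1491.

Profit = -£339 at Q = 12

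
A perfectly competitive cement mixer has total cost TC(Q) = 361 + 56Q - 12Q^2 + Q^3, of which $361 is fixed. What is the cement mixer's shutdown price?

$20 per unit

Short-run supply begins at min AVC. From VC = 56Q - 12Q^2 + Q^3, AVC = 56 - 12Q + Q^2.
At the minimum of AVC, MC = AVC. MC = 56 - 24Q + 3Q^2; setting MC = AVC gives 2Q^2 - 12Q = 0, so Q = 6. min AVC = 20.
For P < $20 the firm produces nothing.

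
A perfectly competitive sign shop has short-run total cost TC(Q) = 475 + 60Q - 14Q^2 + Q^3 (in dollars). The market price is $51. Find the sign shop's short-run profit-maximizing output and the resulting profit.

Profit = -$151 at Q = 9

AVC = 60 - 14Q + Q^2 has its minimum $11 at Q = 7; price $51 clears that bar, so the firm operates.
MC = 60 - 28Q + 3Q^2. Setting P = MC and taking the root on the rising branch gives Q* = 9.
TR = 51·9 = 459. TC = 475 + 135 = 610. Profit = 459 − 610 = -$151.
By producing, the firm covers all variable cost plus $324 of fixed cost; shutting down would lose the full $475.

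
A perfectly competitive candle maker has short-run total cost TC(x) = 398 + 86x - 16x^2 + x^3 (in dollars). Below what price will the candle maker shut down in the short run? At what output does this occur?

The shutdown price is the minimum of AVC. VC = 86x - 16x^2 + x^3, so AVC = 86 - 16x + x^2.
dAVC/dx = -16 + 2x = 0 gives x = 8. min AVC = 86 - 16·8 + 8^2 = 22.
For P < $22 the firm produces nothing.

$22 per unit, at x = 8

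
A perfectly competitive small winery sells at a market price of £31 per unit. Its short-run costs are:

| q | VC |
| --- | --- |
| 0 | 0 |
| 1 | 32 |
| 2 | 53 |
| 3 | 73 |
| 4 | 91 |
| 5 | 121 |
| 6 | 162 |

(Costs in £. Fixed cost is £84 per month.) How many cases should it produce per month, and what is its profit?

Compute π = P·q − TC at each output: q=0: -84; q=1: -85; q=2: -75; q=3: -64; q=4: -51; q=5: -50; q=6: -60.
Profit is maximized at q = 5. AVC there is 121/5 = £24.20 ≤ P, so producing beats shutting down (which would give -£84).

q = 5; profit = -£50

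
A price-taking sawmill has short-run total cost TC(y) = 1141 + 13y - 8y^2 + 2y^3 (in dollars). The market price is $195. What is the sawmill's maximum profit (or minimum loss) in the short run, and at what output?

AVC = 13 - 8y + 2y^2 has its minimum $5 at y = 2; price $195 clears that bar, so the firm operates.
MC = 13 - 16y + 6y^2. Setting P = MC and taking the root on the rising branch gives y* = 7.
TR = 195·7 = 1365. TC = 1141 + 385 = 1526. Profit = 1365 − 1526 = -$161.
By producing, the firm covers all variable cost plus $980 of fixed cost; shutting down would lose the full $1141.

Profit = -$161 at y = 7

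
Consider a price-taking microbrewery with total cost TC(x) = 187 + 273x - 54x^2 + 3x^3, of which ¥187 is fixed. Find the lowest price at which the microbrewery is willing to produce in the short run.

¥30 per unit

The firm shuts down when price falls below the minimum of average variable cost. AVC = VC/x = 273 - 54x + 3x^2.
dAVC/dx = -54 + 6x = 0 gives x = 9. min AVC = 273 - 54·9 + 3·9^2 = 30.
So the shutdown price is ¥30.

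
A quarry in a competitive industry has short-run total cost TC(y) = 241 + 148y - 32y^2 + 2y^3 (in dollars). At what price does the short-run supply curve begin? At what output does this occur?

The firm shuts down when price falls below the minimum of average variable cost. AVC = VC/y = 148 - 32y + 2y^2.
At the minimum of AVC, MC = AVC. MC = 148 - 64y + 6y^2; setting MC = AVC gives 4y^2 - 32y = 0, so y = 8. min AVC = 20.
For P < $20 the firm produces nothing.

$20 per unit, at y = 8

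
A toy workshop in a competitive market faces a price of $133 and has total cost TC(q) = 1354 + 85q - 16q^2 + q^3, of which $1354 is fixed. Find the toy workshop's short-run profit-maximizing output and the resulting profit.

AVC = 85 - 16q + q^2; min AVC = $21 at q = 8. Since P = $133 ≥ min AVC, the firm produces.
MC = 85 - 32q + 3q^2. Setting P = MC and taking the root on the rising branch gives q* = 12.
TR = 133·12 = 1596. TC = 1354 + 444 = 1798. Profit = 1596 − 1798 = -$202.
By producing, the firm covers all variable cost plus $1152 of fixed cost; shutting down would lose the full $1354.

Profit = -$202 at q = 12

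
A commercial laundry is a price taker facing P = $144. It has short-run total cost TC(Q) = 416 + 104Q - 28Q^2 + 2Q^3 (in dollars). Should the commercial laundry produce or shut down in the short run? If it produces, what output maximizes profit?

Produce at Q = 10

Strip out fixed cost: VC = 104Q - 28Q^2 + 2Q^3. Then AVC = 104 - 28Q + 2Q^2 and MC = 104 - 56Q + 6Q^2.
AVC is minimized where dAVC/dQ = -28 + 4Q = 0, at Q = 7; min AVC = 104 - 28·7 + 2·7^2 = $6.
P = $144 exceeds min AVC = $6, so the firm stays open.
Set P = MC: 144 = 104 - 56Q + 6Q^2 → -40 - 56Q + 6Q^2 = 0. The roots are Q = -2/3 and Q = 10; the profit-maximizing output is on the rising part of MC, so Q* = 10.
Check: AVC at Q = 10 is $24 ≤ P, so revenue covers variable cost.
Profit = P·Q − TC = 144·10 − 656 = $784.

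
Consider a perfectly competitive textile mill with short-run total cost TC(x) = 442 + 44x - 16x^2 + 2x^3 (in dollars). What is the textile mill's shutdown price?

Short-run supply begins at min AVC. From VC = 44x - 16x^2 + 2x^3, AVC = 44 - 16x + 2x^2.
dAVC/dx = -16 + 4x = 0 gives x = 4. min AVC = 44 - 16·4 + 2·4^2 = 12.
For P < $12 the firm produces nothing.

$12 per unit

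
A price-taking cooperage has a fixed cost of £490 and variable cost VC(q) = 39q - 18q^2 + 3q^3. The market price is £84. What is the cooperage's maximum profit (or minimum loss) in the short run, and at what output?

Profit = -£190 at q = 5

AVC = 39 - 18q + 3q^2 has its minimum £12 at q = 3; price £84 clears that bar, so the firm operates.
With MC = 39 - 36q + 9q^2, P = MC on the upward-sloping part at q* = 5.
TR = 84·5 = 420. TC = 490 + 120 = 610. Profit = 420 − 610 = -£190.
Shutting down would mean losing the fixed cost of £490, so operating at a loss of £190 is better by £300.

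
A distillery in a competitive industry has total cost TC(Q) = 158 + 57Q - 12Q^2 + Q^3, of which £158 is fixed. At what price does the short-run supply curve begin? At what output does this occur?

The shutdown price is the minimum of AVC. VC = 57Q - 12Q^2 + Q^3, so AVC = 57 - 12Q + Q^2.
dAVC/dQ = -12 + 2Q = 0 gives Q = 6. min AVC = 57 - 12·6 + 6^2 = 21.
For P < £21 the firm produces nothing.

£21 per unit, at Q = 6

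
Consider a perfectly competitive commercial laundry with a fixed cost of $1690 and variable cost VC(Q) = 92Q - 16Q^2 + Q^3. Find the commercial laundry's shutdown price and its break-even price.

Shutdown price = $28; break-even price = $183

Shutdown price = min AVC. AVC = 92 - 16Q + Q^2, with vertex at Q = 8 and minimum $28.
ATC = 1690/Q + 92 - 16Q + Q^2. Setting dATC/dQ = −1690/Q^2 − 16 + 2Q = 0 gives Q = 13 (since 2·13^3 − 16·13^2 = 1690).
min ATC = 1690/13 + 92 − 16·13 + 13^2 = $183. That is the break-even price.
Between these two prices the firm operates at a loss; above $183 it earns a profit.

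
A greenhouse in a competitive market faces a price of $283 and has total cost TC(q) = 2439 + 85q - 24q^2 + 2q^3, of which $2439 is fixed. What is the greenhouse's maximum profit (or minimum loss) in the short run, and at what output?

AVC = 85 - 24q + 2q^2; min AVC = $13 at q = 6. Since P = $283 ≥ min AVC, the firm produces.
With MC = 85 - 48q + 6q^2, P = MC on the upward-sloping part at q* = 11.
TR = 283·11 = 3113. TC = 2439 + 693 = 3132. Profit = 3113 − 3132 = -$19.
That loss of $19 beats the $2439 the firm would lose by shutting down; producing recovers $2420 of fixed cost.

Profit = -$19 at q = 11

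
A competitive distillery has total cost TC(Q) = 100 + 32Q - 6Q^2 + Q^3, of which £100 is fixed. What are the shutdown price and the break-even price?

AVC = 32 - 6Q + Q^2; minimized at Q = 3, giving min AVC = £23. That is the shutdown price.
ATC = 100/Q + 32 - 6Q + Q^2. Setting dATC/dQ = −100/Q^2 − 6 + 2Q = 0 gives Q = 5 (since 2·5^3 − 6·5^2 = 100).
min ATC = 100/5 + 32 − 6·5 + 5^2 = £47. That is the break-even price.
For £23 ≤ P < £47 the firm produces at a loss; below £23 it shuts down.

Shutdown price = £23; break-even price = £47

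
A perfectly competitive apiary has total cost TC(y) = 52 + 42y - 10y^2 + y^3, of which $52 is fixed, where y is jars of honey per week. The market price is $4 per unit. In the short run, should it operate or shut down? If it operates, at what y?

Shut down

Strip out fixed cost: VC = 42y - 10y^2 + y^3. Then AVC = 42 - 10y + y^2 and MC = 42 - 20y + 3y^2.
The AVC parabola has its vertex at y = 10/2 = 5, where AVC = 42 - 10·5 + 5^2 = $17.
P = $4 lies below min AVC = $17; no output level covers variable cost.
Shutting down limits the loss to fixed cost, $52.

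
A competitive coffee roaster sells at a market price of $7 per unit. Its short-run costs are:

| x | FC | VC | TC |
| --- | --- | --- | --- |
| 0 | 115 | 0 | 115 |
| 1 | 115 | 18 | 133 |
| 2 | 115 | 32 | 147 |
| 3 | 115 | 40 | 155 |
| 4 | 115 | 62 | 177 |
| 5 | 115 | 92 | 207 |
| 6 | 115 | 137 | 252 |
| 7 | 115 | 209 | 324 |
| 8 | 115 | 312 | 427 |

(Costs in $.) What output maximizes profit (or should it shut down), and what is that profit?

x = 0 (shut down); profit = -$115

Tabulate TR − TC: x=0: -115; x=1: -126; x=2: -133; x=3: -134; x=4: -149; x=5: -172; x=6: -210; x=7: -275; x=8: -371.
Profit is highest at x = 0. Equivalently, the lowest AVC in the table is 40/3 ≈ $13.33 at x = 3, and P = $7 falls below it — price never covers variable cost, so the firm shuts down and loses only its fixed cost.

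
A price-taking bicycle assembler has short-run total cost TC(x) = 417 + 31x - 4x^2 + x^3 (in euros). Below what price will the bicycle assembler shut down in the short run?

€27 per unit

The shutdown price is the minimum of AVC. VC = 31x - 4x^2 + x^3, so AVC = 31 - 4x + x^2.
dAVC/dx = -4 + 2x = 0 gives x = 2. min AVC = 31 - 4·2 + 2^2 = 27.
So the shutdown price is €27.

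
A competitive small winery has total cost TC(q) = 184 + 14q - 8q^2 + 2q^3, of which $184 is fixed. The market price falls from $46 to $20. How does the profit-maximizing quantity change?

MC = 14 - 16q + 6q^2; the shutdown threshold is min AVC = $6 (at q = 2).
At P = $46 ≥ min AVC, set P = MC on the rising branch: q = 4.
At P = $20 ≥ min AVC, set P = MC: q = 3. The firm stays open but cuts output.

Output falls from 4 to 3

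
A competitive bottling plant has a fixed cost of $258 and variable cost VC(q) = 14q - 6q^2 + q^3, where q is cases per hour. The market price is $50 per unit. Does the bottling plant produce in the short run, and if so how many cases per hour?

Produce at q = 6

From TC, MC = TC'(q) = 14 - 12q + 3q^2 and AVC = VC/q = 14 - 6q + q^2.
AVC is minimized where dAVC/dq = -6 + 2q = 0, at q = 3; min AVC = 14 - 6·3 + 3^2 = $5.
P = $50 exceeds min AVC = $5, so the firm stays open.
Set P = MC: 50 = 14 - 12q + 3q^2 → -36 - 12q + 3q^2 = 0. The roots are q = -2 and q = 6; the profit-maximizing output is on the rising part of MC, so q* = 6.
Check: AVC at q = 6 is $14 ≤ P, so revenue covers variable cost.
Profit = P·q − TC = 50·6 − 342 = -$42, a loss, but smaller than the $258 fixed cost the firm would lose by shutting down.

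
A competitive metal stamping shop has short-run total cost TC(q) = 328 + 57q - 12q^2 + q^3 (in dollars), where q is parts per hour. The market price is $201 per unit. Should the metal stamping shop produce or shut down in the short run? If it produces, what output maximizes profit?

Strip out fixed cost: VC = 57q - 12q^2 + q^3. Then AVC = 57 - 12q + q^2 and MC = 57 - 24q + 3q^2.
AVC hits its minimum where MC = AVC, at q = 6, giving min AVC = 57 - 12·6 + 6^2 = $21.
Since P = $201 ≥ min AVC = $21, price covers variable cost and the firm should produce.
Solving P = MC: -144 - 24q + 3q^2 = 0 ⇒ q = -4 or 12. On the upward-sloping branch, q* = 12.
Check: AVC at q = 12 is $57 ≤ P, so revenue covers variable cost.
Profit = P·q − TC = 201·12 − 1012 = $1400.

Produce at q = 12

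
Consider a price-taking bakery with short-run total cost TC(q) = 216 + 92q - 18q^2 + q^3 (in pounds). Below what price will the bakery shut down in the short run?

£11 per unit

The shutdown price is the minimum of AVC. VC = 92q - 18q^2 + q^3, so AVC = 92 - 18q + q^2.
At the minimum of AVC, MC = AVC. MC = 92 - 36q + 3q^2; setting MC = AVC gives 2q^2 - 18q = 0, so q = 9. min AVC = 11.
So the shutdown price is £11.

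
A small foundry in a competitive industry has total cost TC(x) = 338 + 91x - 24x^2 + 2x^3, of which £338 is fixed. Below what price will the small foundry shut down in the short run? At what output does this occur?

The shutdown price is the minimum of AVC. VC = 91x - 24x^2 + 2x^3, so AVC = 91 - 24x + 2x^2.
At the minimum of AVC, MC = AVC. MC = 91 - 48x + 6x^2; setting MC = AVC gives 4x^2 - 24x = 0, so x = 6. min AVC = 19.
So the shutdown price is £19.

£19 per unit, at x = 6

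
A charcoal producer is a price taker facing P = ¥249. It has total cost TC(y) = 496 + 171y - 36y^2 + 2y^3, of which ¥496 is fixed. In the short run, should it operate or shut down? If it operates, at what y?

Produce at y = 13

Strip out fixed cost: VC = 171y - 36y^2 + 2y^3. Then AVC = 171 - 36y + 2y^2 and MC = 171 - 72y + 6y^2.
AVC hits its minimum where MC = AVC, at y = 9, giving min AVC = 171 - 36·9 + 2·9^2 = ¥9.
P = ¥249 exceeds min AVC = ¥9, so the firm stays open.
P = MC gives -78 - 72y + 6y^2 = 0, with roots -1 and 13. Take the larger (rising MC): y* = 13.
Check: AVC at y = 13 is ¥41 ≤ P, so revenue covers variable cost.
Profit = P·y − TC = 249·13 − 1029 = ¥2208.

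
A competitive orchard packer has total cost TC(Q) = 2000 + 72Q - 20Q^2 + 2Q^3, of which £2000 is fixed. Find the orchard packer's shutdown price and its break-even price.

Shutdown price = min AVC. AVC = 72 - 20Q + 2Q^2, with vertex at Q = 5 and minimum £22.
ATC = 2000/Q + 72 - 20Q + 2Q^2. Setting dATC/dQ = −2000/Q^2 − 20 + 4Q = 0 gives Q = 10 (since 4·10^3 − 20·10^2 = 2000).
min ATC = 2000/10 + 72 − 20·10 + 2·10^2 = £272. That is the break-even price.
For £22 ≤ P < £272 the firm produces at a loss; below £22 it shuts down.

Shutdown price = £22; break-even price = £272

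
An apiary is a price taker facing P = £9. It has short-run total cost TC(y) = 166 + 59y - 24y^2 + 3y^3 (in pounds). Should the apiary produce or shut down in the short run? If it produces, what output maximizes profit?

From TC, MC = TC'(y) = 59 - 48y + 9y^2 and AVC = VC/y = 59 - 24y + 3y^2.
AVC hits its minimum where MC = AVC, at y = 4, giving min AVC = 59 - 24·4 + 3·4^2 = £11.
P = £9 lies below min AVC = £11; no output level covers variable cost.
The firm minimizes its loss by shutting down and losing only its fixed cost of £166.

Shut down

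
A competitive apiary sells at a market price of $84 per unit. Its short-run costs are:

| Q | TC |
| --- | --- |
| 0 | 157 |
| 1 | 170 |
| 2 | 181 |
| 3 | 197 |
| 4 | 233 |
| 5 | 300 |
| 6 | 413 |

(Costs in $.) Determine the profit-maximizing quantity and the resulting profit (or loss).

Tabulate TR − TC: Q=0: -157; Q=1: -86; Q=2: -13; Q=3: 55; Q=4: 103; Q=5: 120; Q=6: 91.
Profit is maximized at Q = 5. AVC there is 143/5 = $28.60 ≤ P, so producing beats shutting down (which would give -$157).

Q = 5; profit = $120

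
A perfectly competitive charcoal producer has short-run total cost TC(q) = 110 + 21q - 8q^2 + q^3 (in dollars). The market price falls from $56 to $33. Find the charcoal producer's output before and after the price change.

Output falls from 7 to 6

AVC = 21 - 8q + q^2, minimized at q = 4 where min AVC = $5. MC = 21 - 16q + 3q^2.
With P = $56 above the shutdown price, P = MC gives q = 7.
At P = $33 ≥ min AVC, set P = MC: q = 6. The firm stays open but cuts output.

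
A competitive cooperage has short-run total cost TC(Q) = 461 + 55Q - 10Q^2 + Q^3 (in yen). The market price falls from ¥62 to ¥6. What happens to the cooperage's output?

Output falls from 7 to 0 (the firm shuts down)

MC = 55 - 20Q + 3Q^2; the shutdown threshold is min AVC = ¥30 (at Q = 5).
With P = ¥62 above the shutdown price, P = MC gives Q = 7.
At P = ¥6 < min AVC = ¥30, price no longer covers variable cost at any output, so the firm shuts down: Q = 0.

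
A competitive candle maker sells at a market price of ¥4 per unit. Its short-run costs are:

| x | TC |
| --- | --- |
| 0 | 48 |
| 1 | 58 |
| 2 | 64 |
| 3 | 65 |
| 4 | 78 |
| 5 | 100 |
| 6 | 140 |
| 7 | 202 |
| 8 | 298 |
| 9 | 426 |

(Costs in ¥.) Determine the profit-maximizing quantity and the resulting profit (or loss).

Profit at each row (π = 4x − TC): x=0: -48; x=1: -54; x=2: -56; x=3: -53; x=4: -62; x=5: -80; x=6: -116; x=7: -174; x=8: -266; x=9: -390.
Profit is highest at x = 0. Equivalently, the lowest AVC in the table is 17/3 ≈ ¥5.67 at x = 3, and P = ¥4 falls below it — price never covers variable cost, so the firm shuts down and loses only its fixed cost.

x = 0 (shut down); profit = -¥48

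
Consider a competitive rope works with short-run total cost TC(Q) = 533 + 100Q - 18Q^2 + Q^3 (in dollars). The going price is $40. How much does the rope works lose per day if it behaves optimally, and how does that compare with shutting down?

AVC = 100 - 18Q + Q^2 has its minimum $19 at Q = 9; price $40 clears that bar, so the firm operates.
MC = 100 - 36Q + 3Q^2. Setting P = MC and taking the root on the rising branch gives Q* = 10.
TR = 40·10 = 400. TC = 533 + 200 = 733. Profit = 400 − 733 = -$333.
That loss of $333 beats the $533 the firm would lose by shutting down; producing recovers $200 of fixed cost.

Profit = -$333 at Q = 10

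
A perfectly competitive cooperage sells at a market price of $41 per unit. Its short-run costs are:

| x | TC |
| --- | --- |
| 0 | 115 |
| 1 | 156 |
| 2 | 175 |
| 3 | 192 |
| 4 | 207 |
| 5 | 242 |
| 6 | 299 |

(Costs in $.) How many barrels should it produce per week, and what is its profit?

Tabulate TR − TC: x=0: -115; x=1: -115; x=2: -93; x=3: -69; x=4: -43; x=5: -37; x=6: -53.
Profit is maximized at x = 5. AVC there is 127/5 = $25.40 ≤ P, so producing beats shutting down (which would give -$115).

x = 5; profit = -$37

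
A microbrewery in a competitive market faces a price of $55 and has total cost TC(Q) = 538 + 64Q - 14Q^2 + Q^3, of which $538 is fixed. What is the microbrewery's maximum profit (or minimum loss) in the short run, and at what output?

Profit = -$214 at Q = 9

AVC = 64 - 14Q + Q^2 has its minimum $15 at Q = 7; price $55 clears that bar, so the firm operates.
MC = 64 - 28Q + 3Q^2. Setting P = MC and taking the root on the rising branch gives Q* = 9.
TR = 55·9 = 495. TC = 538 + 171 = 709. Profit = 495 − 709 = -$214.
Shutting down would mean losing the fixed cost of $538, so operating at a loss of $214 is better by $324.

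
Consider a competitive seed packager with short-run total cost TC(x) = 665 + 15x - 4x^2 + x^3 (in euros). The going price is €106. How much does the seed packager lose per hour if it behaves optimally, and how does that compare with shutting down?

Profit = -€175 at x = 7

AVC = 15 - 4x + x^2 has its minimum €11 at x = 2; price €106 clears that bar, so the firm operates.
MC = 15 - 8x + 3x^2. Setting P = MC and taking the root on the rising branch gives x* = 7.
TR = 106·7 = 742. TC = 665 + 252 = 917. Profit = 742 − 917 = -€175.
That loss of €175 beats the €665 the firm would lose by shutting down; producing recovers €490 of fixed cost.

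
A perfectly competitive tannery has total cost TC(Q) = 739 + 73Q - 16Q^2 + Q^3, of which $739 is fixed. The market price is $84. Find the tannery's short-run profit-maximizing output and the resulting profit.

Profit = -$13 at Q = 11

AVC = 73 - 16Q + Q^2 has its minimum $9 at Q = 8; price $84 clears that bar, so the firm operates.
MC = 73 - 32Q + 3Q^2. Setting P = MC and taking the root on the rising branch gives Q* = 11.
TR = 84·11 = 924. TC = 739 + 198 = 937. Profit = 924 − 937 = -$13.
By producing, the firm covers all variable cost plus $726 of fixed cost; shutting down would lose the full $739.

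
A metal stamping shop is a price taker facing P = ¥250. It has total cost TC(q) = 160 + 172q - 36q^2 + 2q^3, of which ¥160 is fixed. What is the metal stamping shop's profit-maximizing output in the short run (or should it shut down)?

Produce at q = 13

From TC, MC = TC'(q) = 172 - 72q + 6q^2 and AVC = VC/q = 172 - 36q + 2q^2.
AVC hits its minimum where MC = AVC, at q = 9, giving min AVC = 172 - 36·9 + 2·9^2 = ¥10.
P = ¥250 exceeds min AVC = ¥10, so the firm stays open.
Solving P = MC: -78 - 72q + 6q^2 = 0 ⇒ q = -1 or 13. On the upward-sloping branch, q* = 13.
Check: AVC at q = 13 is ¥42 ≤ P, so revenue covers variable cost.
Profit = P·q − TC = 250·13 − 706 = ¥2544.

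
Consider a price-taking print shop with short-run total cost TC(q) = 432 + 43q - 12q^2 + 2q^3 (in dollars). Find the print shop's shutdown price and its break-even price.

Shutdown price = $25; break-even price = $115

AVC = 43 - 12q + 2q^2; minimized at q = 3, giving min AVC = $25. That is the shutdown price.
ATC = 432/q + 43 - 12q + 2q^2. Setting dATC/dq = −432/q^2 − 12 + 4q = 0 gives q = 6 (since 4·6^3 − 12·6^2 = 432).
min ATC = 432/6 + 43 − 12·6 + 2·6^2 = $115. That is the break-even price.
For $25 ≤ P < $115 the firm produces at a loss; below $25 it shuts down.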